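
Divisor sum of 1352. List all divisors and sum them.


Divisors of 1352: 1, 2, 4, 8, 13, 26, 52, 104, 169, 338, 676, 1352
Sum = 1 + 2 + 4 + 8 + 13 + 26 + 52 + 104 + 169 + 338 + 676 + 1352 = 2745

σ(1352) = 2745


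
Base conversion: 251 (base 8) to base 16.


251 (base 8) = 169 (decimal)
169 (decimal) = A9 (base 16)


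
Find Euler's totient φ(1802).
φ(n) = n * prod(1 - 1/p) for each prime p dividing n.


1802 = 2 × 17 × 53
Prime factors: 2, 17, 53
φ(1802) = 1802 × (1-1/2) × (1-1/17) × (1-1/53)
= 1802 × 1/2 × 16/17 × 52/53 = 832

φ(1802) = 832


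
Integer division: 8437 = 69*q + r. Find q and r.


8437 = 69 * 122 + 19
Check: 8418 + 19 = 8437

q = 122, r = 19


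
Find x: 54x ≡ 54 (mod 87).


GCD(54, 87) = 3 divides 54
Divide: 18x ≡ 18 (mod 29)
x ≡ 1 (mod 29)


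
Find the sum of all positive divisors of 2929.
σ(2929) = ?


Divisors of 2929: 1, 29, 101, 2929
Sum = 1 + 29 + 101 + 2929 = 3060

σ(2929) = 3060


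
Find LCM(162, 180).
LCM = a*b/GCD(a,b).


GCD(162, 180) = 18
LCM = 162*180/18 = 29160/18 = 1620

LCM = 1620


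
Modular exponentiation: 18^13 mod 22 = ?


18^1 mod 22 = 18
18^2 mod 22 = 16
18^3 mod 22 = 2
18^4 mod 22 = 14
18^5 mod 22 = 10
18^6 mod 22 = 4
18^7 mod 22 = 6
18^8 mod 22 = 20
18^9 mod 22 = 8
18^10 mod 22 = 12
18^11 mod 22 = 18
18^12 mod 22 = 16
18^13 mod 22 = 2


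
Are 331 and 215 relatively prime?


Euclidean algorithm:
331 = 1 * 215 + 116
215 = 1 * 116 + 99
116 = 1 * 99 + 17
99 = 5 * 17 + 14
17 = 1 * 14 + 3
14 = 4 * 3 + 2
3 = 1 * 2 + 1
2 = 2 * 1 + 0
GCD(331, 215) = 1

Yes, coprime (GCD = 1)


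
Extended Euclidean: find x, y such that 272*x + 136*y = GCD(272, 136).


Tabular extended Euclidean (each row: r = 272*s + 136*t):
r=272, s=1, t=0
r=136, s=0, t=1
q=2: r=0, s=1, t=-2   [272*(1) + 136*(-2) = 0]
GCD = 136; from the row with r=136: x=0, y=1
Check: 272*(0) + 136*(1) = 0 + 136 = 136

GCD = 136, x = 0, y = 1


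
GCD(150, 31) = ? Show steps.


150 = 4 * 31 + 26
31 = 1 * 26 + 5
26 = 5 * 5 + 1
5 = 5 * 1 + 0
GCD = 1


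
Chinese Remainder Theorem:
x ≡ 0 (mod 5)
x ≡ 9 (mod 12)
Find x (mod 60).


M = 5*12 = 60
M1 = M/5 = 12, M2 = M/12 = 5
M1^(-1) mod 5 = 3, M2^(-1) mod 12 = 5
x = 0*12*3 + 9*5*5 = 225
225 mod 60 = 45
Check: 45 mod 5 = 0 ✓, 45 mod 12 = 9 ✓

x ≡ 45 (mod 60)


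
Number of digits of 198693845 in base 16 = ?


198693845 in base 16 = BD7D3D5
Number of digits = 7

7 digits (base 16)


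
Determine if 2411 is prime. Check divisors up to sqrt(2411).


Check divisors up to sqrt(2411) = 49.1019
No divisors found.
2411 is prime.

Yes, 2411 is prime


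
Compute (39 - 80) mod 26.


39 - 80 = -41
-41 mod 26 = 11


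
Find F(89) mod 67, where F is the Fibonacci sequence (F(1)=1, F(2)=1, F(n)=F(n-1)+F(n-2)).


F(k) mod 67 for k=1..89:
1, 1, 2, 3, 5, 8, 13, 21, 34, 55, 22, 10, 32, 42, 7, 49, 56, 38, 27, 65, 25, 23, 48, 4, 52, 56, 41, 30, 4, 34, 38, 5, 43, 48, 24, 5, 29, 34, 63, 30, 26, 56, 15, 4, 19, 23, 42, 65, 40, 38, 11, 49, 60, 42, 35, 10, 45, 55, 33, 21, 54, 8, 62, 3, 65, 1, 66, 0, 66, 66, 65, 64, 62, 59, 54, 46, 33, 12, 45, 57, 35, 25, 60, 18, 11, 29, 40, 2, 42
F(89) mod 67 = 42


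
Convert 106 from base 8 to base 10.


106 (base 8) = 70 (decimal)
70 (decimal) = 70 (base 10)


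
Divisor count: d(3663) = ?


3663 = 3^2 × 11^1 × 37^1
d(3663) = (2+1) × (1+1) × (1+1) = 12

12 divisors


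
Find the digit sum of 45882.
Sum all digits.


4 + 5 + 8 + 8 + 2 = 27


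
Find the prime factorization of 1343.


1343 / 17 = 79
79 / 79 = 1
1343 = 17 × 79


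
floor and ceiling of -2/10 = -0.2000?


-2/10 = -0.2000
floor = -1
ceil = 0

floor = -1, ceil = 0


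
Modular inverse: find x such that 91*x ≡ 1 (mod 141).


Use the extended Euclidean algorithm on (141, 91); each row r = 141*s + 91*t:
r=141, s=1, t=0
r=91, s=0, t=1
q=1: r=50, s=1, t=-1   [141*(1) + 91*(-1) = 50]
q=1: r=41, s=-1, t=2   [141*(-1) + 91*(2) = 41]
q=1: r=9, s=2, t=-3   [141*(2) + 91*(-3) = 9]
q=4: r=5, s=-9, t=14   [141*(-9) + 91*(14) = 5]
q=1: r=4, s=11, t=-17   [141*(11) + 91*(-17) = 4]
q=1: r=1, s=-20, t=31   [141*(-20) + 91*(31) = 1]
q=4: r=0, s=91, t=-141   [141*(91) + 91*(-141) = 0]
GCD = 1 with t = 31, so 91*(31) ≡ 1 (mod 141)
Inverse = 31 mod 141 = 31
Check: 91 * 31 = 2821 ≡ 1 (mod 141)

91^(-1) ≡ 31 (mod 141)


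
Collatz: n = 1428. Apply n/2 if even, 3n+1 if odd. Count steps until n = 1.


1428 → 714 → 357 → 1072 → 536 → 268 → 134 → 67 → 202 → 101 → 304 → 152 → 76 → 38 → 19 → 58 → 29 → 88 → 44 → 22 → 11 → 34 → 17 → 52 → 26 → 13 → 40 → 20 → 10 → 5 → 16 → 8 → 4 → 2 → 1
Total steps = 34

34 steps


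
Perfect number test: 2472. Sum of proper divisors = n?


Proper divisors of 2472: 1, 2, 3, 4, 6, 8, 12, 24, 103, 206, 309, 412, 618, 824, 1236
Sum = 1 + 2 + 3 + 4 + 6 + 8 + 12 + 24 + 103 + 206 + 309 + 412 + 618 + 824 + 1236 = 3768

No, 2472 is not perfect (3768 ≠ 2472)


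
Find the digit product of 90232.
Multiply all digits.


9 × 0 × 2 × 3 × 2 = 0


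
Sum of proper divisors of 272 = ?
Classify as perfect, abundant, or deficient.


Proper divisors: 1, 2, 4, 8, 16, 17, 34, 68, 136
Sum = 1 + 2 + 4 + 8 + 16 + 17 + 34 + 68 + 136 = 286
286 > 272 → abundant

s(272) = 286 (abundant)


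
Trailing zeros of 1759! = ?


floor(1759/5) = 351
floor(1759/25) = 70
floor(1759/125) = 14
floor(1759/625) = 2
Total = 437

437 trailing zeros


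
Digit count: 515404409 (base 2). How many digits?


515404409 in base 2 = 11110101110000111001001111001
Number of digits = 29

29 digits (base 2)


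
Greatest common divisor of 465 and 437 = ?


465 = 1 * 437 + 28
437 = 15 * 28 + 17
28 = 1 * 17 + 11
17 = 1 * 11 + 6
11 = 1 * 6 + 5
6 = 1 * 5 + 1
5 = 5 * 1 + 0
GCD = 1


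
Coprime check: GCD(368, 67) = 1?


Euclidean algorithm:
368 = 5 * 67 + 33
67 = 2 * 33 + 1
33 = 33 * 1 + 0
GCD(368, 67) = 1

Yes, coprime (GCD = 1)


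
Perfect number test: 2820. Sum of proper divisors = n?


Proper divisors of 2820: 1, 2, 3, 4, 5, 6, 10, 12, 15, 20, 30, 47, 60, 94, 141, 188, 235, 282, 470, 564, 705, 940, 1410
Sum = 1 + 2 + 3 + 4 + 5 + 6 + 10 + 12 + 15 + 20 + 30 + 47 + 60 + 94 + 141 + 188 + 235 + 282 + 470 + 564 + 705 + 940 + 1410 = 5244

No, 2820 is not perfect (5244 ≠ 2820)


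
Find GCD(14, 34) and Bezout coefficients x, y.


Tabular extended Euclidean (each row: r = 14*s + 34*t):
r=14, s=1, t=0
r=34, s=0, t=1
q=0: r=14, s=1, t=0   [14*(1) + 34*(0) = 14]
q=2: r=6, s=-2, t=1   [14*(-2) + 34*(1) = 6]
q=2: r=2, s=5, t=-2   [14*(5) + 34*(-2) = 2]
q=3: r=0, s=-17, t=7   [14*(-17) + 34*(7) = 0]
GCD = 2; from the row with r=2: x=5, y=-2
Check: 14*(5) + 34*(-2) = 70 - 68 = 2

GCD = 2, x = 5, y = -2


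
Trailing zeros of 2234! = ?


floor(2234/5) = 446
floor(2234/25) = 89
floor(2234/125) = 17
floor(2234/625) = 3
Total = 555

555 trailing zeros


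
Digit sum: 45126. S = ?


4 + 5 + 1 + 2 + 6 = 18


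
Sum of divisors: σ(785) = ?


Divisors of 785: 1, 5, 157, 785
Sum = 1 + 5 + 157 + 785 = 948

σ(785) = 948


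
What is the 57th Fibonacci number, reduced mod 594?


F(k) mod 594 for k=1..57:
1, 1, 2, 3, 5, 8, 13, 21, 34, 55, 89, 144, 233, 377, 16, 393, 409, 208, 23, 231, 254, 485, 145, 36, 181, 217, 398, 21, 419, 440, 265, 111, 376, 487, 269, 162, 431, 593, 430, 429, 265, 100, 365, 465, 236, 107, 343, 450, 199, 55, 254, 309, 563, 278, 247, 525, 178
F(57) mod 594 = 178


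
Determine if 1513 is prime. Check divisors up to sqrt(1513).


1513 / 17 = 89 (exact division)
1513 is NOT prime.

No, 1513 is not prime


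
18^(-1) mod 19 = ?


Use the extended Euclidean algorithm on (19, 18); each row r = 19*s + 18*t:
r=19, s=1, t=0
r=18, s=0, t=1
q=1: r=1, s=1, t=-1   [19*(1) + 18*(-1) = 1]
q=18: r=0, s=-18, t=19   [19*(-18) + 18*(19) = 0]
GCD = 1 with t = -1, so 18*(-1) ≡ 1 (mod 19)
Inverse = -1 mod 19 = 18
Check: 18 * 18 = 324 ≡ 1 (mod 19)

18^(-1) ≡ 18 (mod 19)


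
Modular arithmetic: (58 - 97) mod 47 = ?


58 - 97 = -39
-39 mod 47 = 8


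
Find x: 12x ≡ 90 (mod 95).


GCD(12, 95) = 1, unique solution
a^(-1) mod 95 = 8
x = 8 * 90 mod 95 = 55

x ≡ 55 (mod 95)


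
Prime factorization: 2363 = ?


2363 / 17 = 139
139 / 139 = 1
2363 = 17 × 139


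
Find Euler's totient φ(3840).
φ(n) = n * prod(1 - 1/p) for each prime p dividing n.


3840 = 2^8 × 3 × 5
Prime factors: 2, 3, 5
φ(3840) = 3840 × (1-1/2) × (1-1/3) × (1-1/5)
= 3840 × 1/2 × 2/3 × 4/5 = 1024

φ(3840) = 1024


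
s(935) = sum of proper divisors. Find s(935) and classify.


Proper divisors: 1, 5, 11, 17, 55, 85, 187
Sum = 1 + 5 + 11 + 17 + 55 + 85 + 187 = 361
361 < 935 → deficient

s(935) = 361 (deficient)


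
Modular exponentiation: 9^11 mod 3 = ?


9^1 mod 3 = 0
9^2 mod 3 = 0
9^3 mod 3 = 0
9^4 mod 3 = 0
9^5 mod 3 = 0
9^6 mod 3 = 0
9^7 mod 3 = 0
9^8 mod 3 = 0
9^9 mod 3 = 0
9^10 mod 3 = 0
9^11 mod 3 = 0


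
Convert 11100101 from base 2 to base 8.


11100101 (base 2) = 229 (decimal)
229 (decimal) = 345 (base 8)


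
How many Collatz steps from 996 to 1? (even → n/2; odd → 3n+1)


996 → 498 → 249 → 748 → 374 → 187 → 562 → 281 → 844 → 422 → 211 → 634 → 317 → 952 → 476 → 238 → 119 → 358 → 179 → 538 → 269 → 808 → 404 → 202 → 101 → 304 → 152 → 76 → 38 → 19 → 58 → 29 → 88 → 44 → 22 → 11 → 34 → 17 → 52 → 26 → 13 → 40 → 20 → 10 → 5 → 16 → 8 → 4 → 2 → 1
Total steps = 49

49 steps


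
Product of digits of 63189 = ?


6 × 3 × 1 × 8 × 9 = 1296


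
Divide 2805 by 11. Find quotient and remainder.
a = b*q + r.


2805 = 11 * 255 + 0
Check: 2805 + 0 = 2805

q = 255, r = 0


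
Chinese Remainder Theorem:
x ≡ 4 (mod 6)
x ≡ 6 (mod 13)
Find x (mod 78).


M = 6*13 = 78
M1 = M/6 = 13, M2 = M/13 = 6
M1^(-1) mod 6 = 1, M2^(-1) mod 13 = 11
x = 4*13*1 + 6*6*11 = 448
448 mod 78 = 58
Check: 58 mod 6 = 4 ✓, 58 mod 13 = 6 ✓

x ≡ 58 (mod 78)


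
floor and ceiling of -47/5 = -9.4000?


-47/5 = -9.4000
floor = -10
ceil = -9

floor = -10, ceil = -9


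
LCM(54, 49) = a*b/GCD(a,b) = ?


GCD(54, 49) = 1
LCM = 54*49/1 = 2646/1 = 2646

LCM = 2646


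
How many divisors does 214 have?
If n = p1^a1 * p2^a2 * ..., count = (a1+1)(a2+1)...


214 = 2^1 × 107^1
d(214) = (1+1) × (1+1) = 4

4 divisors


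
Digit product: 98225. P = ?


9 × 8 × 2 × 2 × 5 = 1440


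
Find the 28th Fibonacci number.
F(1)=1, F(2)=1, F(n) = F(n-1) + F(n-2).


Sequence: 1, 1, 2, 3, 5, 8, 13, 21, 34, 55, 89, 144, 233, 377, 610, 987, 1597, 2584, 4181, 6765, 10946, 17711, 28657, 46368, 75025, 121393, 196418, 317811
F(28) = 317811


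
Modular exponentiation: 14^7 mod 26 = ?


14^1 mod 26 = 14
14^2 mod 26 = 14
14^3 mod 26 = 14
14^4 mod 26 = 14
14^5 mod 26 = 14
14^6 mod 26 = 14
14^7 mod 26 = 14


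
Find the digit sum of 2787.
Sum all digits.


2 + 7 + 8 + 7 = 24


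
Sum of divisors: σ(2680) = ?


Divisors of 2680: 1, 2, 4, 5, 8, 10, 20, 40, 67, 134, 268, 335, 536, 670, 1340, 2680
Sum = 1 + 2 + 4 + 5 + 8 + 10 + 20 + 40 + 67 + 134 + 268 + 335 + 536 + 670 + 1340 + 2680 = 6120

σ(2680) = 6120


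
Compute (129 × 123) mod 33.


129 × 123 = 15867
15867 mod 33 = 27


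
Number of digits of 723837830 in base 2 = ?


723837830 in base 2 = 101011001001001110001110000110
Number of digits = 30

30 digits (base 2)


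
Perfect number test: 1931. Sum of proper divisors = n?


Proper divisors of 1931: 1
Sum = 1 = 1

No, 1931 is not perfect (1 ≠ 1931)


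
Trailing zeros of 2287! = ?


floor(2287/5) = 457
floor(2287/25) = 91
floor(2287/125) = 18
floor(2287/625) = 3
Total = 569

569 trailing zeros


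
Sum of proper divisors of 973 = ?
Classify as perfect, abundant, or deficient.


Proper divisors: 1, 7, 139
Sum = 1 + 7 + 139 = 147
147 < 973 → deficient

s(973) = 147 (deficient)


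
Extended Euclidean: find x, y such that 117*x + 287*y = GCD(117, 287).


Tabular extended Euclidean (each row: r = 117*s + 287*t):
r=117, s=1, t=0
r=287, s=0, t=1
q=0: r=117, s=1, t=0   [117*(1) + 287*(0) = 117]
q=2: r=53, s=-2, t=1   [117*(-2) + 287*(1) = 53]
q=2: r=11, s=5, t=-2   [117*(5) + 287*(-2) = 11]
q=4: r=9, s=-22, t=9   [117*(-22) + 287*(9) = 9]
q=1: r=2, s=27, t=-11   [117*(27) + 287*(-11) = 2]
q=4: r=1, s=-130, t=53   [117*(-130) + 287*(53) = 1]
q=2: r=0, s=287, t=-117   [117*(287) + 287*(-117) = 0]
GCD = 1; from the row with r=1: x=-130, y=53
Check: 117*(-130) + 287*(53) = -15210 + 15211 = 1

GCD = 1, x = -130, y = 53


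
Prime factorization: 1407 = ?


1407 / 3 = 469
469 / 7 = 67
67 / 67 = 1
1407 = 3 × 7 × 67


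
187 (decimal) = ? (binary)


187 (base 10) = 187 (decimal)
187 (decimal) = 10111011 (base 2)


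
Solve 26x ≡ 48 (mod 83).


GCD(26, 83) = 1, unique solution
a^(-1) mod 83 = 16
x = 16 * 48 mod 83 = 21

x ≡ 21 (mod 83)


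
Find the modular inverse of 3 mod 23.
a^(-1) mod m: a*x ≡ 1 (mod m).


Use the extended Euclidean algorithm on (23, 3); each row r = 23*s + 3*t:
r=23, s=1, t=0
r=3, s=0, t=1
q=7: r=2, s=1, t=-7   [23*(1) + 3*(-7) = 2]
q=1: r=1, s=-1, t=8   [23*(-1) + 3*(8) = 1]
q=2: r=0, s=3, t=-23   [23*(3) + 3*(-23) = 0]
GCD = 1 with t = 8, so 3*(8) ≡ 1 (mod 23)
Inverse = 8 mod 23 = 8
Check: 3 * 8 = 24 ≡ 1 (mod 23)

3^(-1) ≡ 8 (mod 23)


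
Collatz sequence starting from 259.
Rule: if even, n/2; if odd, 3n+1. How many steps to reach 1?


259 → 778 → 389 → 1168 → 584 → 292 → 146 → 73 → 220 → 110 → 55 → 166 → 83 → 250 → 125 → 376 → 188 → 94 → 47 → 142 → 71 → 214 → 107 → 322 → 161 → 484 → 242 → 121 → 364 → 182 → 91 → 274 → 137 → 412 → 206 → 103 → 310 → 155 → 466 → 233 → 700 → 350 → 175 → 526 → 263 → 790 → 395 → 1186 → 593 → 1780 → 890 → 445 → 1336 → 668 → 334 → 167 → 502 → 251 → 754 → 377 → 1132 → 566 → 283 → 850 → 425 → 1276 → 638 → 319 → 958 → 479 → 1438 → 719 → 2158 → 1079 → 3238 → 1619 → 4858 → 2429 → 7288 → 3644 → 1822 → 911 → 2734 → 1367 → 4102 → 2051 → 6154 → 3077 → 9232 → 4616 → 2308 → 1154 → 577 → 1732 → 866 → 433 → 1300 → 650 → 325 → 976 → 488 → 244 → 122 → 61 → 184 → 92 → 46 → 23 → 70 → 35 → 106 → 53 → 160 → 80 → 40 → 20 → 10 → 5 → 16 → 8 → 4 → 2 → 1
Total steps = 122

122 steps


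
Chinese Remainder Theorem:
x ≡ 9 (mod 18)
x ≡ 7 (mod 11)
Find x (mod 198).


M = 18*11 = 198
M1 = M/18 = 11, M2 = M/11 = 18
M1^(-1) mod 18 = 5, M2^(-1) mod 11 = 8
x = 9*11*5 + 7*18*8 = 1503
1503 mod 198 = 117
Check: 117 mod 18 = 9 ✓, 117 mod 11 = 7 ✓

x ≡ 117 (mod 198)


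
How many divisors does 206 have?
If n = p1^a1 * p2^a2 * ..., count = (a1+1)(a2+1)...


206 = 2^1 × 103^1
d(206) = (1+1) × (1+1) = 4

4 divisors


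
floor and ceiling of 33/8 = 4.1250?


33/8 = 4.1250
floor = 4
ceil = 5

floor = 4, ceil = 5


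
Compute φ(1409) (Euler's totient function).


1409 = 1409
Prime factors: 1409
φ(1409) = 1409 × (1-1/1409)
= 1409 × 1408/1409 = 1408

φ(1409) = 1408


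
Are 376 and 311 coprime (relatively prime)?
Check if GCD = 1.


Euclidean algorithm:
376 = 1 * 311 + 65
311 = 4 * 65 + 51
65 = 1 * 51 + 14
51 = 3 * 14 + 9
14 = 1 * 9 + 5
9 = 1 * 5 + 4
5 = 1 * 4 + 1
4 = 4 * 1 + 0
GCD(376, 311) = 1

Yes, coprime (GCD = 1)


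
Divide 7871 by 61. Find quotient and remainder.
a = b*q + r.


7871 = 61 * 129 + 2
Check: 7869 + 2 = 7871

q = 129, r = 2


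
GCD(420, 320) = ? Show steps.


420 = 1 * 320 + 100
320 = 3 * 100 + 20
100 = 5 * 20 + 0
GCD = 20


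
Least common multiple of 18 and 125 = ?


GCD(18, 125) = 1
LCM = 18*125/1 = 2250/1 = 2250

LCM = 2250


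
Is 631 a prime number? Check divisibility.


Check divisors up to sqrt(631) = 25.1197
No divisors found.
631 is prime.

Yes, 631 is prime


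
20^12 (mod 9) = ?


20^1 mod 9 = 2
20^2 mod 9 = 4
20^3 mod 9 = 8
20^4 mod 9 = 7
20^5 mod 9 = 5
20^6 mod 9 = 1
20^7 mod 9 = 2
20^8 mod 9 = 4
20^9 mod 9 = 8
20^10 mod 9 = 7
20^11 mod 9 = 5
20^12 mod 9 = 1


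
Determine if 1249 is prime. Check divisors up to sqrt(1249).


Check divisors up to sqrt(1249) = 35.3412
No divisors found.
1249 is prime.

Yes, 1249 is prime


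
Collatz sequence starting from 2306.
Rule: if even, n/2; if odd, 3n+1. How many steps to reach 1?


2306 → 1153 → 3460 → 1730 → 865 → 2596 → 1298 → 649 → 1948 → 974 → 487 → 1462 → 731 → 2194 → 1097 → 3292 → 1646 → 823 → 2470 → 1235 → 3706 → 1853 → 5560 → 2780 → 1390 → 695 → 2086 → 1043 → 3130 → 1565 → 4696 → 2348 → 1174 → 587 → 1762 → 881 → 2644 → 1322 → 661 → 1984 → 992 → 496 → 248 → 124 → 62 → 31 → 94 → 47 → 142 → 71 → 214 → 107 → 322 → 161 → 484 → 242 → 121 → 364 → 182 → 91 → 274 → 137 → 412 → 206 → 103 → 310 → 155 → 466 → 233 → 700 → 350 → 175 → 526 → 263 → 790 → 395 → 1186 → 593 → 1780 → 890 → 445 → 1336 → 668 → 334 → 167 → 502 → 251 → 754 → 377 → 1132 → 566 → 283 → 850 → 425 → 1276 → 638 → 319 → 958 → 479 → 1438 → 719 → 2158 → 1079 → 3238 → 1619 → 4858 → 2429 → 7288 → 3644 → 1822 → 911 → 2734 → 1367 → 4102 → 2051 → 6154 → 3077 → 9232 → 4616 → 2308 → 1154 → 577 → 1732 → 866 → 433 → 1300 → 650 → 325 → 976 → 488 → 244 → 122 → 61 → 184 → 92 → 46 → 23 → 70 → 35 → 106 → 53 → 160 → 80 → 40 → 20 → 10 → 5 → 16 → 8 → 4 → 2 → 1
Total steps = 151

151 steps


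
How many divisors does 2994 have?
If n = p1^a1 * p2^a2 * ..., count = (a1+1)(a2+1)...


2994 = 2^1 × 3^1 × 499^1
d(2994) = (1+1) × (1+1) × (1+1) = 8

8 divisors


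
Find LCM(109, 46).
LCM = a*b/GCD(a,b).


GCD(109, 46) = 1
LCM = 109*46/1 = 5014/1 = 5014

LCM = 5014


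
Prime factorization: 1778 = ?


1778 / 2 = 889
889 / 7 = 127
127 / 127 = 1
1778 = 2 × 7 × 127


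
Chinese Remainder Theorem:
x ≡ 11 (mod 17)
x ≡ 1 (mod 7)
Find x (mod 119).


M = 17*7 = 119
M1 = M/17 = 7, M2 = M/7 = 17
M1^(-1) mod 17 = 5, M2^(-1) mod 7 = 5
x = 11*7*5 + 1*17*5 = 470
470 mod 119 = 113
Check: 113 mod 17 = 11 ✓, 113 mod 7 = 1 ✓

x ≡ 113 (mod 119)


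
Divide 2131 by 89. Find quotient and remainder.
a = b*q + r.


2131 = 89 * 23 + 84
Check: 2047 + 84 = 2131

q = 23, r = 84


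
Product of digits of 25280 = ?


2 × 5 × 2 × 8 × 0 = 0


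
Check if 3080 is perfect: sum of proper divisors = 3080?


Proper divisors of 3080: 1, 2, 4, 5, 7, 8, 10, 11, 14, 20, 22, 28, 35, 40, 44, 55, 56, 70, 77, 88, 110, 140, 154, 220, 280, 308, 385, 440, 616, 770, 1540
Sum = 1 + 2 + 4 + 5 + 7 + 8 + 10 + 11 + 14 + 20 + 22 + 28 + 35 + 40 + 44 + 55 + 56 + 70 + 77 + 88 + 110 + 140 + 154 + 220 + 280 + 308 + 385 + 440 + 616 + 770 + 1540 = 5560

No, 3080 is not perfect (5560 ≠ 3080)


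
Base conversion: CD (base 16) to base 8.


CD (base 16) = 205 (decimal)
205 (decimal) = 315 (base 8)


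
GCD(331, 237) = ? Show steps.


331 = 1 * 237 + 94
237 = 2 * 94 + 49
94 = 1 * 49 + 45
49 = 1 * 45 + 4
45 = 11 * 4 + 1
4 = 4 * 1 + 0
GCD = 1


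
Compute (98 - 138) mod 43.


98 - 138 = -40
-40 mod 43 = 3


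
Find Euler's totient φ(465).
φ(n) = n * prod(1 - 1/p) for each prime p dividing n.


465 = 3 × 5 × 31
Prime factors: 3, 5, 31
φ(465) = 465 × (1-1/3) × (1-1/5) × (1-1/31)
= 465 × 2/3 × 4/5 × 30/31 = 240

φ(465) = 240


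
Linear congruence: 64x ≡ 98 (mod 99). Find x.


GCD(64, 99) = 1, unique solution
a^(-1) mod 99 = 82
x = 82 * 98 mod 99 = 17

x ≡ 17 (mod 99)


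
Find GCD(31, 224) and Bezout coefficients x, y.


Tabular extended Euclidean (each row: r = 31*s + 224*t):
r=31, s=1, t=0
r=224, s=0, t=1
q=0: r=31, s=1, t=0   [31*(1) + 224*(0) = 31]
q=7: r=7, s=-7, t=1   [31*(-7) + 224*(1) = 7]
q=4: r=3, s=29, t=-4   [31*(29) + 224*(-4) = 3]
q=2: r=1, s=-65, t=9   [31*(-65) + 224*(9) = 1]
q=3: r=0, s=224, t=-31   [31*(224) + 224*(-31) = 0]
GCD = 1; from the row with r=1: x=-65, y=9
Check: 31*(-65) + 224*(9) = -2015 + 2016 = 1

GCD = 1, x = -65, y = 9


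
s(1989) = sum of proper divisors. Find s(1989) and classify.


Proper divisors: 1, 3, 9, 13, 17, 39, 51, 117, 153, 221, 663
Sum = 1 + 3 + 9 + 13 + 17 + 39 + 51 + 117 + 153 + 221 + 663 = 1287
1287 < 1989 → deficient

s(1989) = 1287 (deficient)


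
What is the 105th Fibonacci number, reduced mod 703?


F(k) mod 703 for k=1..105:
1, 1, 2, 3, 5, 8, 13, 21, 34, 55, 89, 144, 233, 377, 610, 284, 191, 475, 666, 438, 401, 136, 537, 673, 507, 477, 281, 55, 336, 391, 24, 415, 439, 151, 590, 38, 628, 666, 591, 554, 442, 293, 32, 325, 357, 682, 336, 315, 651, 263, 211, 474, 685, 456, 438, 191, 629, 117, 43, 160, 203, 363, 566, 226, 89, 315, 404, 16, 420, 436, 153, 589, 39, 628, 667, 592, 556, 445, 298, 40, 338, 378, 13, 391, 404, 92, 496, 588, 381, 266, 647, 210, 154, 364, 518, 179, 697, 173, 167, 340, 507, 144, 651, 92, 40
F(105) mod 703 = 40


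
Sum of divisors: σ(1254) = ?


Divisors of 1254: 1, 2, 3, 6, 11, 19, 22, 33, 38, 57, 66, 114, 209, 418, 627, 1254
Sum = 1 + 2 + 3 + 6 + 11 + 19 + 22 + 33 + 38 + 57 + 66 + 114 + 209 + 418 + 627 + 1254 = 2880

σ(1254) = 2880


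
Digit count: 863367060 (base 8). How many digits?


863367060 in base 8 = 6335367624
Number of digits = 10

10 digits (base 8)


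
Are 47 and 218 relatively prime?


Euclidean algorithm:
218 = 4 * 47 + 30
47 = 1 * 30 + 17
30 = 1 * 17 + 13
17 = 1 * 13 + 4
13 = 3 * 4 + 1
4 = 4 * 1 + 0
GCD(47, 218) = 1

Yes, coprime (GCD = 1)


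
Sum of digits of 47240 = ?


4 + 7 + 2 + 4 + 0 = 17


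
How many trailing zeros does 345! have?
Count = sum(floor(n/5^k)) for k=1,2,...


floor(345/5) = 69
floor(345/25) = 13
floor(345/125) = 2
Total = 84

84 trailing zeros


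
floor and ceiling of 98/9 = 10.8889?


98/9 = 10.8889
floor = 10
ceil = 11

floor = 10, ceil = 11


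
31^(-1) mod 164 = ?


Use the extended Euclidean algorithm on (164, 31); each row r = 164*s + 31*t:
r=164, s=1, t=0
r=31, s=0, t=1
q=5: r=9, s=1, t=-5   [164*(1) + 31*(-5) = 9]
q=3: r=4, s=-3, t=16   [164*(-3) + 31*(16) = 4]
q=2: r=1, s=7, t=-37   [164*(7) + 31*(-37) = 1]
q=4: r=0, s=-31, t=164   [164*(-31) + 31*(164) = 0]
GCD = 1 with t = -37, so 31*(-37) ≡ 1 (mod 164)
Inverse = -37 mod 164 = 127
Check: 31 * 127 = 3937 ≡ 1 (mod 164)

31^(-1) ≡ 127 (mod 164)


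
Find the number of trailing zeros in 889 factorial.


floor(889/5) = 177
floor(889/25) = 35
floor(889/125) = 7
floor(889/625) = 1
Total = 220

220 trailing zeros


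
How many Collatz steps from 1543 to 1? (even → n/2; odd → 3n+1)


1543 → 4630 → 2315 → 6946 → 3473 → 10420 → 5210 → 2605 → 7816 → 3908 → 1954 → 977 → 2932 → 1466 → 733 → 2200 → 1100 → 550 → 275 → 826 → 413 → 1240 → 620 → 310 → 155 → 466 → 233 → 700 → 350 → 175 → 526 → 263 → 790 → 395 → 1186 → 593 → 1780 → 890 → 445 → 1336 → 668 → 334 → 167 → 502 → 251 → 754 → 377 → 1132 → 566 → 283 → 850 → 425 → 1276 → 638 → 319 → 958 → 479 → 1438 → 719 → 2158 → 1079 → 3238 → 1619 → 4858 → 2429 → 7288 → 3644 → 1822 → 911 → 2734 → 1367 → 4102 → 2051 → 6154 → 3077 → 9232 → 4616 → 2308 → 1154 → 577 → 1732 → 866 → 433 → 1300 → 650 → 325 → 976 → 488 → 244 → 122 → 61 → 184 → 92 → 46 → 23 → 70 → 35 → 106 → 53 → 160 → 80 → 40 → 20 → 10 → 5 → 16 → 8 → 4 → 2 → 1
Total steps = 109

109 steps


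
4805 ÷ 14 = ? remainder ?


4805 = 14 * 343 + 3
Check: 4802 + 3 = 4805

q = 343, r = 3


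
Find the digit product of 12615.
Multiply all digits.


1 × 2 × 6 × 1 × 5 = 60


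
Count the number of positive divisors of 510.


510 = 2^1 × 3^1 × 5^1 × 17^1
d(510) = (1+1) × (1+1) × (1+1) × (1+1) = 16

16 divisors


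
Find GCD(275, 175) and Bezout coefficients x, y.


Tabular extended Euclidean (each row: r = 275*s + 175*t):
r=275, s=1, t=0
r=175, s=0, t=1
q=1: r=100, s=1, t=-1   [275*(1) + 175*(-1) = 100]
q=1: r=75, s=-1, t=2   [275*(-1) + 175*(2) = 75]
q=1: r=25, s=2, t=-3   [275*(2) + 175*(-3) = 25]
q=3: r=0, s=-7, t=11   [275*(-7) + 175*(11) = 0]
GCD = 25; from the row with r=25: x=2, y=-3
Check: 275*(2) + 175*(-3) = 550 - 525 = 25

GCD = 25, x = 2, y = -3


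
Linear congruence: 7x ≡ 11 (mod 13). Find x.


GCD(7, 13) = 1, unique solution
a^(-1) mod 13 = 2
x = 2 * 11 mod 13 = 9

x ≡ 9 (mod 13)


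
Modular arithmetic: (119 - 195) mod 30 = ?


119 - 195 = -76
-76 mod 30 = 14


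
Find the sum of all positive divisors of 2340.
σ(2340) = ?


Divisors of 2340: 1, 2, 3, 4, 5, 6, 9, 10, 12, 13, 15, 18, 20, 26, 30, 36, 39, 45, 52, 60, 65, 78, 90, 117, 130, 156, 180, 195, 234, 260, 390, 468, 585, 780, 1170, 2340
Sum = 1 + 2 + 3 + 4 + 5 + 6 + 9 + 10 + 12 + 13 + 15 + 18 + 20 + 26 + 30 + 36 + 39 + 45 + 52 + 60 + 65 + 78 + 90 + 117 + 130 + 156 + 180 + 195 + 234 + 260 + 390 + 468 + 585 + 780 + 1170 + 2340 = 7644

σ(2340) = 7644


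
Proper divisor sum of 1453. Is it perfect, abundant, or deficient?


Proper divisors: 1
Sum = 1 = 1
1 < 1453 → deficient

s(1453) = 1 (deficient)


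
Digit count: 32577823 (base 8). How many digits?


32577823 in base 8 = 174214437
Number of digits = 9

9 digits (base 8)


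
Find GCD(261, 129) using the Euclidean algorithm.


261 = 2 * 129 + 3
129 = 43 * 3 + 0
GCD = 3


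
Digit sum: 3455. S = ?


3 + 4 + 5 + 5 = 17


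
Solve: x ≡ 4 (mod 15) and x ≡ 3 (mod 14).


M = 15*14 = 210
M1 = M/15 = 14, M2 = M/14 = 15
M1^(-1) mod 15 = 14, M2^(-1) mod 14 = 1
x = 4*14*14 + 3*15*1 = 829
829 mod 210 = 199
Check: 199 mod 15 = 4 ✓, 199 mod 14 = 3 ✓

x ≡ 199 (mod 210)


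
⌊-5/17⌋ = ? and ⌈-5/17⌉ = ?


-5/17 = -0.2941
floor = -1
ceil = 0

floor = -1, ceil = 0


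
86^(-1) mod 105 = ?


Use the extended Euclidean algorithm on (105, 86); each row r = 105*s + 86*t:
r=105, s=1, t=0
r=86, s=0, t=1
q=1: r=19, s=1, t=-1   [105*(1) + 86*(-1) = 19]
q=4: r=10, s=-4, t=5   [105*(-4) + 86*(5) = 10]
q=1: r=9, s=5, t=-6   [105*(5) + 86*(-6) = 9]
q=1: r=1, s=-9, t=11   [105*(-9) + 86*(11) = 1]
q=9: r=0, s=86, t=-105   [105*(86) + 86*(-105) = 0]
GCD = 1 with t = 11, so 86*(11) ≡ 1 (mod 105)
Inverse = 11 mod 105 = 11
Check: 86 * 11 = 946 ≡ 1 (mod 105)

86^(-1) ≡ 11 (mod 105)


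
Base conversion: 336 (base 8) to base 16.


336 (base 8) = 222 (decimal)
222 (decimal) = DE (base 16)


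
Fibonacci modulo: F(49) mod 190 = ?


F(k) mod 190 for k=1..49:
1, 1, 2, 3, 5, 8, 13, 21, 34, 55, 89, 144, 43, 187, 40, 37, 77, 114, 1, 115, 116, 41, 157, 8, 165, 173, 148, 131, 89, 30, 119, 149, 78, 37, 115, 152, 77, 39, 116, 155, 81, 46, 127, 173, 110, 93, 13, 106, 119
F(49) mod 190 = 119


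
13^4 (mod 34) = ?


13^1 mod 34 = 13
13^2 mod 34 = 33
13^3 mod 34 = 21
13^4 mod 34 = 1


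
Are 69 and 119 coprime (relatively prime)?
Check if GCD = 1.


Euclidean algorithm:
119 = 1 * 69 + 50
69 = 1 * 50 + 19
50 = 2 * 19 + 12
19 = 1 * 12 + 7
12 = 1 * 7 + 5
7 = 1 * 5 + 2
5 = 2 * 2 + 1
2 = 2 * 1 + 0
GCD(69, 119) = 1

Yes, coprime (GCD = 1)


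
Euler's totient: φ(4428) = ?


4428 = 2^2 × 3^3 × 41
Prime factors: 2, 3, 41
φ(4428) = 4428 × (1-1/2) × (1-1/3) × (1-1/41)
= 4428 × 1/2 × 2/3 × 40/41 = 1440

φ(4428) = 1440


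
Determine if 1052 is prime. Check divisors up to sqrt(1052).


1052 / 2 = 526 (exact division)
1052 is NOT prime.

No, 1052 is not prime


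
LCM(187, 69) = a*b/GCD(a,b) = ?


GCD(187, 69) = 1
LCM = 187*69/1 = 12903/1 = 12903

LCM = 12903


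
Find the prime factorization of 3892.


3892 / 2 = 1946
1946 / 2 = 973
973 / 7 = 139
139 / 139 = 1
3892 = 2^2 × 7 × 139


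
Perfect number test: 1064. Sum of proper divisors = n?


Proper divisors of 1064: 1, 2, 4, 7, 8, 14, 19, 28, 38, 56, 76, 133, 152, 266, 532
Sum = 1 + 2 + 4 + 7 + 8 + 14 + 19 + 28 + 38 + 56 + 76 + 133 + 152 + 266 + 532 = 1336

No, 1064 is not perfect (1336 ≠ 1064)


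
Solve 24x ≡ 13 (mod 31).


GCD(24, 31) = 1, unique solution
a^(-1) mod 31 = 22
x = 22 * 13 mod 31 = 7

x ≡ 7 (mod 31)


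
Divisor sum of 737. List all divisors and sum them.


Divisors of 737: 1, 11, 67, 737
Sum = 1 + 11 + 67 + 737 = 816

σ(737) = 816


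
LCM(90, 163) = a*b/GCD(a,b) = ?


GCD(90, 163) = 1
LCM = 90*163/1 = 14670/1 = 14670

LCM = 14670


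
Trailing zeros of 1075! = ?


floor(1075/5) = 215
floor(1075/25) = 43
floor(1075/125) = 8
floor(1075/625) = 1
Total = 267

267 trailing zeros


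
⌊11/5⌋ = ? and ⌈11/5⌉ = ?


11/5 = 2.2000
floor = 2
ceil = 3

floor = 2, ceil = 3


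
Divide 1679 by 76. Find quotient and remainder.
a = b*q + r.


1679 = 76 * 22 + 7
Check: 1672 + 7 = 1679

q = 22, r = 7


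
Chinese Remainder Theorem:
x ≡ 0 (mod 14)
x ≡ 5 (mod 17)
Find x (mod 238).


M = 14*17 = 238
M1 = M/14 = 17, M2 = M/17 = 14
M1^(-1) mod 14 = 5, M2^(-1) mod 17 = 11
x = 0*17*5 + 5*14*11 = 770
770 mod 238 = 56
Check: 56 mod 14 = 0 ✓, 56 mod 17 = 5 ✓

x ≡ 56 (mod 238)


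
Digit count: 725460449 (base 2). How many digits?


725460449 in base 2 = 101011001111011010010111100001
Number of digits = 30

30 digits (base 2)


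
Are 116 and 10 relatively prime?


Euclidean algorithm:
116 = 11 * 10 + 6
10 = 1 * 6 + 4
6 = 1 * 4 + 2
4 = 2 * 2 + 0
GCD(116, 10) = 2

No, not coprime (GCD = 2)


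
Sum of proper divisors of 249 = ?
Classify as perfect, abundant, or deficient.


Proper divisors: 1, 3, 83
Sum = 1 + 3 + 83 = 87
87 < 249 → deficient

s(249) = 87 (deficient)


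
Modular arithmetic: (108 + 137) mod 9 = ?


108 + 137 = 245
245 mod 9 = 2


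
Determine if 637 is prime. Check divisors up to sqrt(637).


637 / 7 = 91 (exact division)
637 is NOT prime.

No, 637 is not prime


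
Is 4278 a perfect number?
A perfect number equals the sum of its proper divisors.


Proper divisors of 4278: 1, 2, 3, 6, 23, 31, 46, 62, 69, 93, 138, 186, 713, 1426, 2139
Sum = 1 + 2 + 3 + 6 + 23 + 31 + 46 + 62 + 69 + 93 + 138 + 186 + 713 + 1426 + 2139 = 4938

No, 4278 is not perfect (4938 ≠ 4278)


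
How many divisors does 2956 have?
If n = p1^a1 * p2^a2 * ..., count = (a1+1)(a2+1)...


2956 = 2^2 × 739^1
d(2956) = (2+1) × (1+1) = 6

6 divisors


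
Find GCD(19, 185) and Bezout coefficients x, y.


Tabular extended Euclidean (each row: r = 19*s + 185*t):
r=19, s=1, t=0
r=185, s=0, t=1
q=0: r=19, s=1, t=0   [19*(1) + 185*(0) = 19]
q=9: r=14, s=-9, t=1   [19*(-9) + 185*(1) = 14]
q=1: r=5, s=10, t=-1   [19*(10) + 185*(-1) = 5]
q=2: r=4, s=-29, t=3   [19*(-29) + 185*(3) = 4]
q=1: r=1, s=39, t=-4   [19*(39) + 185*(-4) = 1]
q=4: r=0, s=-185, t=19   [19*(-185) + 185*(19) = 0]
GCD = 1; from the row with r=1: x=39, y=-4
Check: 19*(39) + 185*(-4) = 741 - 740 = 1

GCD = 1, x = 39, y = -4


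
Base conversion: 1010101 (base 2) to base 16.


1010101 (base 2) = 85 (decimal)
85 (decimal) = 55 (base 16)


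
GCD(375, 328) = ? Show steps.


375 = 1 * 328 + 47
328 = 6 * 47 + 46
47 = 1 * 46 + 1
46 = 46 * 1 + 0
GCD = 1


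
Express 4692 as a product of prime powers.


4692 / 2 = 2346
2346 / 2 = 1173
1173 / 3 = 391
391 / 17 = 23
23 / 23 = 1
4692 = 2^2 × 3 × 17 × 23


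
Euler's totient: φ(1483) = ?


1483 = 1483
Prime factors: 1483
φ(1483) = 1483 × (1-1/1483)
= 1483 × 1482/1483 = 1482

φ(1483) = 1482


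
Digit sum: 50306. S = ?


5 + 0 + 3 + 0 + 6 = 14


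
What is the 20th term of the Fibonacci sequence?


Sequence: 1, 1, 2, 3, 5, 8, 13, 21, 34, 55, 89, 144, 233, 377, 610, 987, 1597, 2584, 4181, 6765
F(20) = 6765


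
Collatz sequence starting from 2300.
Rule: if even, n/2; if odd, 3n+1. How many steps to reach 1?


2300 → 1150 → 575 → 1726 → 863 → 2590 → 1295 → 3886 → 1943 → 5830 → 2915 → 8746 → 4373 → 13120 → 6560 → 3280 → 1640 → 820 → 410 → 205 → 616 → 308 → 154 → 77 → 232 → 116 → 58 → 29 → 88 → 44 → 22 → 11 → 34 → 17 → 52 → 26 → 13 → 40 → 20 → 10 → 5 → 16 → 8 → 4 → 2 → 1
Total steps = 45

45 steps


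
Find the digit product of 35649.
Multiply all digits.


3 × 5 × 6 × 4 × 9 = 3240


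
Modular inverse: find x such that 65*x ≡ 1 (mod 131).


Use the extended Euclidean algorithm on (131, 65); each row r = 131*s + 65*t:
r=131, s=1, t=0
r=65, s=0, t=1
q=2: r=1, s=1, t=-2   [131*(1) + 65*(-2) = 1]
q=65: r=0, s=-65, t=131   [131*(-65) + 65*(131) = 0]
GCD = 1 with t = -2, so 65*(-2) ≡ 1 (mod 131)
Inverse = -2 mod 131 = 129
Check: 65 * 129 = 8385 ≡ 1 (mod 131)

65^(-1) ≡ 129 (mod 131)


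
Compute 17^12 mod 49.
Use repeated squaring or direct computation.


17^1 mod 49 = 17
17^2 mod 49 = 44
17^3 mod 49 = 13
17^4 mod 49 = 25
17^5 mod 49 = 33
17^6 mod 49 = 22
17^7 mod 49 = 31
17^8 mod 49 = 37
17^9 mod 49 = 41
17^10 mod 49 = 11
17^11 mod 49 = 40
17^12 mod 49 = 43


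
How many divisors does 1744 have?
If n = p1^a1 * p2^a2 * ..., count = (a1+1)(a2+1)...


1744 = 2^4 × 109^1
d(1744) = (4+1) × (1+1) = 10

10 divisors


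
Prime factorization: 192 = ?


192 / 2 = 96
96 / 2 = 48
48 / 2 = 24
24 / 2 = 12
12 / 2 = 6
6 / 2 = 3
3 / 3 = 1
192 = 2^6 × 3


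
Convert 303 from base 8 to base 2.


303 (base 8) = 195 (decimal)
195 (decimal) = 11000011 (base 2)


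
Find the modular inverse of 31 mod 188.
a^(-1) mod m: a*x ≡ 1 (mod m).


Use the extended Euclidean algorithm on (188, 31); each row r = 188*s + 31*t:
r=188, s=1, t=0
r=31, s=0, t=1
q=6: r=2, s=1, t=-6   [188*(1) + 31*(-6) = 2]
q=15: r=1, s=-15, t=91   [188*(-15) + 31*(91) = 1]
q=2: r=0, s=31, t=-188   [188*(31) + 31*(-188) = 0]
GCD = 1 with t = 91, so 31*(91) ≡ 1 (mod 188)
Inverse = 91 mod 188 = 91
Check: 31 * 91 = 2821 ≡ 1 (mod 188)

31^(-1) ≡ 91 (mod 188)


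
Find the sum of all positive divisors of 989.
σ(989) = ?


Divisors of 989: 1, 23, 43, 989
Sum = 1 + 23 + 43 + 989 = 1056

σ(989) = 1056


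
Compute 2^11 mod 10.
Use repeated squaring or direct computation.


2^1 mod 10 = 2
2^2 mod 10 = 4
2^3 mod 10 = 8
2^4 mod 10 = 6
2^5 mod 10 = 2
2^6 mod 10 = 4
2^7 mod 10 = 8
2^8 mod 10 = 6
2^9 mod 10 = 2
2^10 mod 10 = 4
2^11 mod 10 = 8


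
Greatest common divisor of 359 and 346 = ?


359 = 1 * 346 + 13
346 = 26 * 13 + 8
13 = 1 * 8 + 5
8 = 1 * 5 + 3
5 = 1 * 3 + 2
3 = 1 * 2 + 1
2 = 2 * 1 + 0
GCD = 1


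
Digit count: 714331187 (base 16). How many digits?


714331187 in base 16 = 2A93D433
Number of digits = 8

8 digits (base 16)


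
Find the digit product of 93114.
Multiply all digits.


9 × 3 × 1 × 1 × 4 = 108


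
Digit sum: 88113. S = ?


8 + 8 + 1 + 1 + 3 = 21


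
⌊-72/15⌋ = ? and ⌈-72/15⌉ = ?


-72/15 = -4.8000
floor = -5
ceil = -4

floor = -5, ceil = -4


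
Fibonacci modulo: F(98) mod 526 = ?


F(k) mod 526 for k=1..98:
1, 1, 2, 3, 5, 8, 13, 21, 34, 55, 89, 144, 233, 377, 84, 461, 19, 480, 499, 453, 426, 353, 253, 80, 333, 413, 220, 107, 327, 434, 235, 143, 378, 521, 373, 368, 215, 57, 272, 329, 75, 404, 479, 357, 310, 141, 451, 66, 517, 57, 48, 105, 153, 258, 411, 143, 28, 171, 199, 370, 43, 413, 456, 343, 273, 90, 363, 453, 290, 217, 507, 198, 179, 377, 30, 407, 437, 318, 229, 21, 250, 271, 521, 266, 261, 1, 262, 263, 525, 262, 261, 523, 258, 255, 513, 242, 229, 471
F(98) mod 526 = 471


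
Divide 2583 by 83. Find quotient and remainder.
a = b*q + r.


2583 = 83 * 31 + 10
Check: 2573 + 10 = 2583

q = 31, r = 10


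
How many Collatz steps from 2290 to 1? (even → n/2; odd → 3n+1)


2290 → 1145 → 3436 → 1718 → 859 → 2578 → 1289 → 3868 → 1934 → 967 → 2902 → 1451 → 4354 → 2177 → 6532 → 3266 → 1633 → 4900 → 2450 → 1225 → 3676 → 1838 → 919 → 2758 → 1379 → 4138 → 2069 → 6208 → 3104 → 1552 → 776 → 388 → 194 → 97 → 292 → 146 → 73 → 220 → 110 → 55 → 166 → 83 → 250 → 125 → 376 → 188 → 94 → 47 → 142 → 71 → 214 → 107 → 322 → 161 → 484 → 242 → 121 → 364 → 182 → 91 → 274 → 137 → 412 → 206 → 103 → 310 → 155 → 466 → 233 → 700 → 350 → 175 → 526 → 263 → 790 → 395 → 1186 → 593 → 1780 → 890 → 445 → 1336 → 668 → 334 → 167 → 502 → 251 → 754 → 377 → 1132 → 566 → 283 → 850 → 425 → 1276 → 638 → 319 → 958 → 479 → 1438 → 719 → 2158 → 1079 → 3238 → 1619 → 4858 → 2429 → 7288 → 3644 → 1822 → 911 → 2734 → 1367 → 4102 → 2051 → 6154 → 3077 → 9232 → 4616 → 2308 → 1154 → 577 → 1732 → 866 → 433 → 1300 → 650 → 325 → 976 → 488 → 244 → 122 → 61 → 184 → 92 → 46 → 23 → 70 → 35 → 106 → 53 → 160 → 80 → 40 → 20 → 10 → 5 → 16 → 8 → 4 → 2 → 1
Total steps = 151

151 steps


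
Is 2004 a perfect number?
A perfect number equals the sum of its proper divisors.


Proper divisors of 2004: 1, 2, 3, 4, 6, 12, 167, 334, 501, 668, 1002
Sum = 1 + 2 + 3 + 4 + 6 + 12 + 167 + 334 + 501 + 668 + 1002 = 2700

No, 2004 is not perfect (2700 ≠ 2004)


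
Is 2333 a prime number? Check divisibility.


Check divisors up to sqrt(2333) = 48.3011
No divisors found.
2333 is prime.

Yes, 2333 is prime


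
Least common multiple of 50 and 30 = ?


GCD(50, 30) = 10
LCM = 50*30/10 = 1500/10 = 150

LCM = 150


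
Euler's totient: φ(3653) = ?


3653 = 13 × 281
Prime factors: 13, 281
φ(3653) = 3653 × (1-1/13) × (1-1/281)
= 3653 × 12/13 × 280/281 = 3360

φ(3653) = 3360


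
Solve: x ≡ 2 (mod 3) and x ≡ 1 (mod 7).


M = 3*7 = 21
M1 = M/3 = 7, M2 = M/7 = 3
M1^(-1) mod 3 = 1, M2^(-1) mod 7 = 5
x = 2*7*1 + 1*3*5 = 29
29 mod 21 = 8
Check: 8 mod 3 = 2 ✓, 8 mod 7 = 1 ✓

x ≡ 8 (mod 21)


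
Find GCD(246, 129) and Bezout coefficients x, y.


Tabular extended Euclidean (each row: r = 246*s + 129*t):
r=246, s=1, t=0
r=129, s=0, t=1
q=1: r=117, s=1, t=-1   [246*(1) + 129*(-1) = 117]
q=1: r=12, s=-1, t=2   [246*(-1) + 129*(2) = 12]
q=9: r=9, s=10, t=-19   [246*(10) + 129*(-19) = 9]
q=1: r=3, s=-11, t=21   [246*(-11) + 129*(21) = 3]
q=3: r=0, s=43, t=-82   [246*(43) + 129*(-82) = 0]
GCD = 3; from the row with r=3: x=-11, y=21
Check: 246*(-11) + 129*(21) = -2706 + 2709 = 3

GCD = 3, x = -11, y = 21


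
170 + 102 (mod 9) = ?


170 + 102 = 272
272 mod 9 = 2


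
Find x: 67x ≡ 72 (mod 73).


GCD(67, 73) = 1, unique solution
a^(-1) mod 73 = 12
x = 12 * 72 mod 73 = 61

x ≡ 61 (mod 73)


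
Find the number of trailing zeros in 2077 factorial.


floor(2077/5) = 415
floor(2077/25) = 83
floor(2077/125) = 16
floor(2077/625) = 3
Total = 517

517 trailing zeros


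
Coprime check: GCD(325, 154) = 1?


Euclidean algorithm:
325 = 2 * 154 + 17
154 = 9 * 17 + 1
17 = 17 * 1 + 0
GCD(325, 154) = 1

Yes, coprime (GCD = 1)


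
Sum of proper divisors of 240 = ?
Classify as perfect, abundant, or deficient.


Proper divisors: 1, 2, 3, 4, 5, 6, 8, 10, 12, 15, 16, 20, 24, 30, 40, 48, 60, 80, 120
Sum = 1 + 2 + 3 + 4 + 5 + 6 + 8 + 10 + 12 + 15 + 16 + 20 + 24 + 30 + 40 + 48 + 60 + 80 + 120 = 504
504 > 240 → abundant

s(240) = 504 (abundant)


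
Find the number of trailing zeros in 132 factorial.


floor(132/5) = 26
floor(132/25) = 5
floor(132/125) = 1
Total = 32

32 trailing zeros


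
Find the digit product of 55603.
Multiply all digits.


5 × 5 × 6 × 0 × 3 = 0


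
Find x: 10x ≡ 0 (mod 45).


GCD(10, 45) = 5 divides 0
Divide: 2x ≡ 0 (mod 9)
x ≡ 0 (mod 9)


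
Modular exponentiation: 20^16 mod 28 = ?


20^1 mod 28 = 20
20^2 mod 28 = 8
20^3 mod 28 = 20
20^4 mod 28 = 8
20^5 mod 28 = 20
20^6 mod 28 = 8
20^7 mod 28 = 20
20^8 mod 28 = 8
20^9 mod 28 = 20
20^10 mod 28 = 8
20^11 mod 28 = 20
20^12 mod 28 = 8
20^13 mod 28 = 20
20^14 mod 28 = 8
20^15 mod 28 = 20
20^16 mod 28 = 8
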